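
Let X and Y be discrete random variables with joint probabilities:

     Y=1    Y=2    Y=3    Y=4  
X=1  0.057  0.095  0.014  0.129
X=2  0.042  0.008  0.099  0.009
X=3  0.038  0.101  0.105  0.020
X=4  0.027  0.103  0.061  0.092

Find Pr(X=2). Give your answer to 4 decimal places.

P(X=2) = 0.042 + 0.008 + 0.099 + 0.009 = 0.158.

0.1580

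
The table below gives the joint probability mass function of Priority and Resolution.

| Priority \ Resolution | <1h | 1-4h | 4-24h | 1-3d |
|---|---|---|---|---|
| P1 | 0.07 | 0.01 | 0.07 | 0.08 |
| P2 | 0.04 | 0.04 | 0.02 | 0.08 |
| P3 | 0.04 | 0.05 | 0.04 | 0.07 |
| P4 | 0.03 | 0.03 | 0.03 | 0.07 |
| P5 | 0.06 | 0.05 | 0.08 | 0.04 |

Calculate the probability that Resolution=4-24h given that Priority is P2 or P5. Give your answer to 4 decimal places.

P(Priority=P2) = 0.04 + 0.04 + 0.02 + 0.08 = 0.18.
P(Priority=P5) = 0.06 + 0.05 + 0.08 + 0.04 = 0.23.
P(Priority ∈ {P2, P5}) = 0.18 + 0.23 = 0.41; P(Resolution=4-24h, Priority ∈ {P2, P5}) = 0.02 + 0.08 = 0.10.
P(Resolution=4-24h | Priority ∈ {P2, P5}) = 0.10/0.41 = 0.2439.

0.2439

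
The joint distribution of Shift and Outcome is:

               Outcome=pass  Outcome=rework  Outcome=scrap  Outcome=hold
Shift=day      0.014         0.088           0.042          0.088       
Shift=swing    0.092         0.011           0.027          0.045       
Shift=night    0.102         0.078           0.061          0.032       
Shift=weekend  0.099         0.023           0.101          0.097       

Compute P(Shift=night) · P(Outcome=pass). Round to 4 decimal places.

P(Shift=night) = 0.102 + 0.078 + 0.061 + 0.032 = 0.273.
P(Outcome=pass) = 0.014 + 0.092 + 0.102 + 0.099 = 0.307.
Product: 0.273 × 0.307 = 0.0838.

0.0838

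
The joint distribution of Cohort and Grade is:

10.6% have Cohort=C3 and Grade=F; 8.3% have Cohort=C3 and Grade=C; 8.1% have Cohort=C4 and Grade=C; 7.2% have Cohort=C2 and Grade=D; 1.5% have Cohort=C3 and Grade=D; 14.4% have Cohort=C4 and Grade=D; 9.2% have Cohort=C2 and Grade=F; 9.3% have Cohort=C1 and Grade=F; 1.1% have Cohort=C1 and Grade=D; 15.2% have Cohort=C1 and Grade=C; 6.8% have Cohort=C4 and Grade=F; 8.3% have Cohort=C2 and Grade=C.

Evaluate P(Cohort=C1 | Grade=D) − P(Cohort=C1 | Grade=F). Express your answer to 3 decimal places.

P(Grade=D) = 0.011 + 0.072 + 0.015 + 0.144 = 0.242; P(Cohort=C1 | Grade=D) = 0.011/0.242 = 0.0455.
P(Grade=F) = 0.093 + 0.092 + 0.106 + 0.068 = 0.359; P(Cohort=C1 | Grade=F) = 0.093/0.359 = 0.2591.
Difference = -0.214.

-0.214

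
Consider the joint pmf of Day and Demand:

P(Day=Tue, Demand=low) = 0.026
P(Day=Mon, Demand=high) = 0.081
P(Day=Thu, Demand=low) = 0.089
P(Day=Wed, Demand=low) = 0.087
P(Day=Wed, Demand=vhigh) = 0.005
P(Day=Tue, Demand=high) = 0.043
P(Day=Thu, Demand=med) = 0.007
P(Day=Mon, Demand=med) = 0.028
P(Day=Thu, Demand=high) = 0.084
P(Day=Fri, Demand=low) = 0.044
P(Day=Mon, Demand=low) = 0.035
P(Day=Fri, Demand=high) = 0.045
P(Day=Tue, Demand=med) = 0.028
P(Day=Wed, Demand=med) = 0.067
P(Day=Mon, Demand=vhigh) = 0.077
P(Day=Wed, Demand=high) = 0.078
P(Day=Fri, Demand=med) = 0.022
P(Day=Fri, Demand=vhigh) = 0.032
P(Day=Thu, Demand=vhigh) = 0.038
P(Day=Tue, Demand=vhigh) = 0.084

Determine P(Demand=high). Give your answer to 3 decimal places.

P(Demand=high) = 0.081 + 0.043 + 0.078 + 0.084 + 0.045 = 0.331.

0.331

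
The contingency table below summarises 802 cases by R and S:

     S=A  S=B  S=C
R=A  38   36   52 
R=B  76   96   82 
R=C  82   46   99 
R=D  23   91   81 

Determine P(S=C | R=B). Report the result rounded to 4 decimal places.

0.3228

Total with R=B: 76 + 96 + 82 = 254.
P(S=C | R=B) = 82/254 = 0.3228.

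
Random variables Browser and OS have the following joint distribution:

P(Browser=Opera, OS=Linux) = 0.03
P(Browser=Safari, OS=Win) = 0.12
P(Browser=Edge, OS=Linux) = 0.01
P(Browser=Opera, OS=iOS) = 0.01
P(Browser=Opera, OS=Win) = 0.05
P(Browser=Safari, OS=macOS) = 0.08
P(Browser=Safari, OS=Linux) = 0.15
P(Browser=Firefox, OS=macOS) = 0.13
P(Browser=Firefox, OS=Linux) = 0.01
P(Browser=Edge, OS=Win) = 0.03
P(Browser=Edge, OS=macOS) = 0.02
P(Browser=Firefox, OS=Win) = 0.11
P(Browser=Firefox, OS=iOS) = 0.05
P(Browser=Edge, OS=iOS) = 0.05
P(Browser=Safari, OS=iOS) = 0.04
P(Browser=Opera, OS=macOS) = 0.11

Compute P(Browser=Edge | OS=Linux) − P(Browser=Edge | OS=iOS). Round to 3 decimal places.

-0.283

P(OS=Linux) = 0.01 + 0.15 + 0.01 + 0.03 = 0.20; P(Browser=Edge | OS=Linux) = 0.01/0.20 = 0.0500.
P(OS=iOS) = 0.05 + 0.04 + 0.05 + 0.01 = 0.15; P(Browser=Edge | OS=iOS) = 0.05/0.15 = 0.3333.
Difference = -0.283.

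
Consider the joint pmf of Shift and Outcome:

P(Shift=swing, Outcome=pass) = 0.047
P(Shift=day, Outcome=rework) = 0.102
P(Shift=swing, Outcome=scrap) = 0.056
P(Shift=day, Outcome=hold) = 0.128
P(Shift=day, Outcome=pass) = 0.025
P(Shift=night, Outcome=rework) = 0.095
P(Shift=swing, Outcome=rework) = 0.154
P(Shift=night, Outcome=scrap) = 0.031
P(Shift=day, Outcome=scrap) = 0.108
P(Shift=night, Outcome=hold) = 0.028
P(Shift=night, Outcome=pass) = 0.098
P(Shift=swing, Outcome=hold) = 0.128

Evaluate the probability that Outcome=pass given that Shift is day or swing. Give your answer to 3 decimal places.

0.096

P(Shift=day) = 0.025 + 0.102 + 0.108 + 0.128 = 0.363.
P(Shift=swing) = 0.047 + 0.154 + 0.056 + 0.128 = 0.385.
P(Shift ∈ {day, swing}) = 0.363 + 0.385 = 0.748; P(Outcome=pass, Shift ∈ {day, swing}) = 0.025 + 0.047 = 0.072.
P(Outcome=pass | Shift ∈ {day, swing}) = 0.072/0.748 = 0.096.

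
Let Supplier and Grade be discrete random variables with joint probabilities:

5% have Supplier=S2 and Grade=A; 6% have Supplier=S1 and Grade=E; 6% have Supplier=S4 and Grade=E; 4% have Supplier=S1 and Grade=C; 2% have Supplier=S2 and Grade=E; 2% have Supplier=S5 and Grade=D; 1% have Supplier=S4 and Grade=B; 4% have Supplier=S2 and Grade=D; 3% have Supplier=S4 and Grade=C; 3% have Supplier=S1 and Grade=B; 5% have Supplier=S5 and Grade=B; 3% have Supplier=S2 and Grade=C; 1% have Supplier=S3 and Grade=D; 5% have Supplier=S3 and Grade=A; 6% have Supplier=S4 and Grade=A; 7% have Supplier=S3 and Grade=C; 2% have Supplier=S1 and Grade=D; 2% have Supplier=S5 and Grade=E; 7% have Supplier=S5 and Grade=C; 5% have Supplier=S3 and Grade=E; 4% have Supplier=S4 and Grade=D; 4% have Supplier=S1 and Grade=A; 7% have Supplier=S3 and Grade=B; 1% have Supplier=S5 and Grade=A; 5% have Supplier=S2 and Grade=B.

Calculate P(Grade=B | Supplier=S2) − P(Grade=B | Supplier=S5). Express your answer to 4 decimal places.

P(Supplier=S2) = 0.05 + 0.05 + 0.03 + 0.04 + 0.02 = 0.19; P(Grade=B | Supplier=S2) = 0.05/0.19 = 0.26316.
P(Supplier=S5) = 0.01 + 0.05 + 0.07 + 0.02 + 0.02 = 0.17; P(Grade=B | Supplier=S5) = 0.05/0.17 = 0.29412.
Difference = -0.0310.

-0.0310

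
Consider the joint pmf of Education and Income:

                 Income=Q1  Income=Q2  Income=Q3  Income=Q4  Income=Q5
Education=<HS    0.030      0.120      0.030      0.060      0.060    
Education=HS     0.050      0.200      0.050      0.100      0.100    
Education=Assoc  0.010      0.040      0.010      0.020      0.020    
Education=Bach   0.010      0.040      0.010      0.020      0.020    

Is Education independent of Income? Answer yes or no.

yes

Every cell satisfies P(Education,Income) = P(Education)·P(Income). For instance P(Education=<HS) = 0.300, P(Income=Q2) = 0.400, and 0.300×0.400 = 0.120 matches the joint entry. So Education and Income are independent.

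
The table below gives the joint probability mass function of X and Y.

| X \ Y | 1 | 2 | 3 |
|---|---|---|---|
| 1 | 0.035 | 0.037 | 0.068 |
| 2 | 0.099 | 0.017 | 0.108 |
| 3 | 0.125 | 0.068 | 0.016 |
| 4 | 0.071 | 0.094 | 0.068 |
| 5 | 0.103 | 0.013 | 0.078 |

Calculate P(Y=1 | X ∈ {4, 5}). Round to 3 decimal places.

P(X=4) = 0.071 + 0.094 + 0.068 = 0.233.
P(X=5) = 0.103 + 0.013 + 0.078 = 0.194.
P(X ∈ {4, 5}) = 0.233 + 0.194 = 0.427; P(Y=1, X ∈ {4, 5}) = 0.071 + 0.103 = 0.174.
P(Y=1 | X ∈ {4, 5}) = 0.174/0.427 = 0.407.

0.407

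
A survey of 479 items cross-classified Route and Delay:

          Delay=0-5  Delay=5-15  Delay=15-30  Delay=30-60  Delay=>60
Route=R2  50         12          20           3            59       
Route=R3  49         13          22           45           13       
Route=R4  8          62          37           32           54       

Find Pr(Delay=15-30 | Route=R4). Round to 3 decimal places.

Total with Route=R4: 8 + 62 + 37 + 32 + 54 = 193.
P(Delay=15-30 | Route=R4) = 37/193 = 0.192.

0.192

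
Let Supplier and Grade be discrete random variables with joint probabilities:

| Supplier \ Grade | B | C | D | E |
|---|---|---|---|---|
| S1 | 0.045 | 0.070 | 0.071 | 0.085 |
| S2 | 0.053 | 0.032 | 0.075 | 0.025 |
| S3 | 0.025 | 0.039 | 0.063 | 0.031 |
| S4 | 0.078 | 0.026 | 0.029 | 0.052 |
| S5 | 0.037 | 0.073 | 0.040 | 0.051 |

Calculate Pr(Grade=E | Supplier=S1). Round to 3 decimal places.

0.314

P(Supplier=S1) = 0.045 + 0.070 + 0.071 + 0.085 = 0.271.
P(Grade=E | Supplier=S1) = 0.085/0.271 = 0.314.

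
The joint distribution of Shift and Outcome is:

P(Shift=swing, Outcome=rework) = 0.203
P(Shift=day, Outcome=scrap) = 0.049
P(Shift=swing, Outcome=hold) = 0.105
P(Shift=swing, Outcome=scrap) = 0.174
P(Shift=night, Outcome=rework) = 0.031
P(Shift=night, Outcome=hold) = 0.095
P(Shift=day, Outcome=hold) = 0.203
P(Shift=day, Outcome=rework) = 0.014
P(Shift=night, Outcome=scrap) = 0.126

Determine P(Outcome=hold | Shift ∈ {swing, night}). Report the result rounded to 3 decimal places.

P(Shift=swing) = 0.203 + 0.174 + 0.105 = 0.482.
P(Shift=night) = 0.031 + 0.126 + 0.095 = 0.252.
P(Shift ∈ {swing, night}) = 0.482 + 0.252 = 0.734; P(Outcome=hold, Shift ∈ {swing, night}) = 0.105 + 0.095 = 0.200.
P(Outcome=hold | Shift ∈ {swing, night}) = 0.200/0.734 = 0.272.

0.272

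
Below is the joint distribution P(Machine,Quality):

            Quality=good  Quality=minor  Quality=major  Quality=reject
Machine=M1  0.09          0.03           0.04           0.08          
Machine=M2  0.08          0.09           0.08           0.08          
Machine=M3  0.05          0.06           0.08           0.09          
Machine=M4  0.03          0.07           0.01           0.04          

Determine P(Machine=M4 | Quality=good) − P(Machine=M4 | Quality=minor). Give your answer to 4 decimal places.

-0.1600

P(Quality=good) = 0.09 + 0.08 + 0.05 + 0.03 = 0.25; P(Machine=M4 | Quality=good) = 0.03/0.25 = 0.12000.
P(Quality=minor) = 0.03 + 0.09 + 0.06 + 0.07 = 0.25; P(Machine=M4 | Quality=minor) = 0.07/0.25 = 0.28000.
Difference = -0.1600.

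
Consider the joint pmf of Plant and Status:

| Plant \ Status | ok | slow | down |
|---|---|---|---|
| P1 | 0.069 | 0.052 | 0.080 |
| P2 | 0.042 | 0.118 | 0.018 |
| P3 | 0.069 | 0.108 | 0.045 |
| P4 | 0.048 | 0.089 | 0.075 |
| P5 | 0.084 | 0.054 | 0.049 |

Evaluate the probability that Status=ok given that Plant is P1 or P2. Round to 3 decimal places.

0.293

P(Plant=P1) = 0.069 + 0.052 + 0.080 = 0.201.
P(Plant=P2) = 0.042 + 0.118 + 0.018 = 0.178.
P(Plant ∈ {P1, P2}) = 0.201 + 0.178 = 0.379; P(Status=ok, Plant ∈ {P1, P2}) = 0.069 + 0.042 = 0.111.
P(Status=ok | Plant ∈ {P1, P2}) = 0.111/0.379 = 0.293.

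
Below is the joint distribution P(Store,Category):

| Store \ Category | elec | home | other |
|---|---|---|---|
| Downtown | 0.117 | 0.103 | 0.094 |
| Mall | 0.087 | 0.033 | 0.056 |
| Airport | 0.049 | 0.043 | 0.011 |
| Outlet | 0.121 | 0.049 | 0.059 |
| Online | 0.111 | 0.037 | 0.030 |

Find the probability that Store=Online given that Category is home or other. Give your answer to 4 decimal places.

0.1301

P(Category=home) = 0.103 + 0.033 + 0.043 + 0.049 + 0.037 = 0.265.
P(Category=other) = 0.094 + 0.056 + 0.011 + 0.059 + 0.030 = 0.250.
P(Category ∈ {home, other}) = 0.265 + 0.250 = 0.515; P(Store=Online, Category ∈ {home, other}) = 0.037 + 0.030 = 0.067.
P(Store=Online | Category ∈ {home, other}) = 0.067/0.515 = 0.1301.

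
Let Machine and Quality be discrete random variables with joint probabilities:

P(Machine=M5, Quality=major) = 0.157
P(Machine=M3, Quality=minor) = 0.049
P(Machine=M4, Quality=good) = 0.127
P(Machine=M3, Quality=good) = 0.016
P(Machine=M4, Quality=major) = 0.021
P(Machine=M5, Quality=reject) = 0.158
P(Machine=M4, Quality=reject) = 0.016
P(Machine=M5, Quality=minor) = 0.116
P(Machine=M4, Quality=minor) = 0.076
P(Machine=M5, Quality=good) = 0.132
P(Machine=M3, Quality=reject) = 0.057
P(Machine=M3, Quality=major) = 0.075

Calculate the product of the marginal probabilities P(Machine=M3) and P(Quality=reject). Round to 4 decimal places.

0.0455

P(Machine=M3) = 0.016 + 0.049 + 0.075 + 0.057 = 0.197.
P(Quality=reject) = 0.057 + 0.016 + 0.158 = 0.231.
Product: 0.197 × 0.231 = 0.0455.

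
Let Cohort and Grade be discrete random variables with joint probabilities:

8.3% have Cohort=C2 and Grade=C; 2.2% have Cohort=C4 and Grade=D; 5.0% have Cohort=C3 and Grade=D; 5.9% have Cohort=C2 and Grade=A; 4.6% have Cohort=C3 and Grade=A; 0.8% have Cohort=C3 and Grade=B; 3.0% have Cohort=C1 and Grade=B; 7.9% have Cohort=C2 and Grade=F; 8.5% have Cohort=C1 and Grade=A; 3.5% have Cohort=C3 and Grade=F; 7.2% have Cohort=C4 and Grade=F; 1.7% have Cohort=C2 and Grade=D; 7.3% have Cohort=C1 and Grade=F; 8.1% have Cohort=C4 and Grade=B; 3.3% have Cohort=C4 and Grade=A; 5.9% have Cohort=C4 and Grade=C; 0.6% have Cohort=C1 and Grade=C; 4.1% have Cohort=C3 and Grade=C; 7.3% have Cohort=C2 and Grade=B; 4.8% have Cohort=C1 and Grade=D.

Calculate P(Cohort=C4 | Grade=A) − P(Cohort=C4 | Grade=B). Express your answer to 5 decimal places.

P(Grade=A) = 0.085 + 0.059 + 0.046 + 0.033 = 0.223; P(Cohort=C4 | Grade=A) = 0.033/0.223 = 0.147982.
P(Grade=B) = 0.030 + 0.073 + 0.008 + 0.081 = 0.192; P(Cohort=C4 | Grade=B) = 0.081/0.192 = 0.421875.
Difference = -0.27389.

-0.27389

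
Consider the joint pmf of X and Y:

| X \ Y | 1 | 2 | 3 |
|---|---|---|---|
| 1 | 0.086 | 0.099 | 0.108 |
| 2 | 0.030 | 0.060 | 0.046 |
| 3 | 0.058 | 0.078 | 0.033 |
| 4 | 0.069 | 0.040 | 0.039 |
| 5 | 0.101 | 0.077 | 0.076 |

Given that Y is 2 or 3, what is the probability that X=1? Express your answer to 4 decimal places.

P(Y=2) = 0.099 + 0.060 + 0.078 + 0.040 + 0.077 = 0.354.
P(Y=3) = 0.108 + 0.046 + 0.033 + 0.039 + 0.076 = 0.302.
P(Y ∈ {2, 3}) = 0.354 + 0.302 = 0.656; P(X=1, Y ∈ {2, 3}) = 0.099 + 0.108 = 0.207.
P(X=1 | Y ∈ {2, 3}) = 0.207/0.656 = 0.3155.

0.3155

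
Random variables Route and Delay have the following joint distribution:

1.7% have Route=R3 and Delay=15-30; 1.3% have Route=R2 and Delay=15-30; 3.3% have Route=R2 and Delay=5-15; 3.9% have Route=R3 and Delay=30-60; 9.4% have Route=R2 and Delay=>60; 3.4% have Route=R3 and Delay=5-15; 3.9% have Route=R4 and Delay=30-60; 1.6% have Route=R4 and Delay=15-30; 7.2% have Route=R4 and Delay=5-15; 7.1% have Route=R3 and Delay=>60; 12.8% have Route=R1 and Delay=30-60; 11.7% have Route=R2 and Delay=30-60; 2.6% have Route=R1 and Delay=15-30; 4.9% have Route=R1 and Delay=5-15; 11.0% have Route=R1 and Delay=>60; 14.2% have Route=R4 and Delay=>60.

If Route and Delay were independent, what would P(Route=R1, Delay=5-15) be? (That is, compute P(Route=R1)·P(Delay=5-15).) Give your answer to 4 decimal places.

0.0588

P(Route=R1) = 0.049 + 0.026 + 0.128 + 0.110 = 0.313.
P(Delay=5-15) = 0.049 + 0.033 + 0.034 + 0.072 = 0.188.
Product: 0.313 × 0.188 = 0.0588.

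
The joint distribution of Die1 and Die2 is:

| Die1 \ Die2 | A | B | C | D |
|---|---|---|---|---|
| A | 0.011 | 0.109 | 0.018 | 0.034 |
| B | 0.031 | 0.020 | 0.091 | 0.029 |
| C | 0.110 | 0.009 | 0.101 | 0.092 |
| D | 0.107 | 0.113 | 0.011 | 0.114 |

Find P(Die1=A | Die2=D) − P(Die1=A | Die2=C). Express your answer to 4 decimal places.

P(Die2=D) = 0.034 + 0.029 + 0.092 + 0.114 = 0.269; P(Die1=A | Die2=D) = 0.034/0.269 = 0.12639.
P(Die2=C) = 0.018 + 0.091 + 0.101 + 0.011 = 0.221; P(Die1=A | Die2=C) = 0.018/0.221 = 0.08145.
Difference = 0.0449.

0.0449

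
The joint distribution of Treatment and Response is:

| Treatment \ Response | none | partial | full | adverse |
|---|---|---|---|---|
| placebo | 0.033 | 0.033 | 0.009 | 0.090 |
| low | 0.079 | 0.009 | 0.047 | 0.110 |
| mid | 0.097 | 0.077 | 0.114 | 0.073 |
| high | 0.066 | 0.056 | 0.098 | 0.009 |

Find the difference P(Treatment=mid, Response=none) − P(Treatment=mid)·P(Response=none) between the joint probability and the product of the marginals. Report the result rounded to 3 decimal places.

P(Treatment=mid) = 0.097 + 0.077 + 0.114 + 0.073 = 0.361.
P(Response=none) = 0.033 + 0.079 + 0.097 + 0.066 = 0.275.
P(Treatment=mid, Response=none) − P(Treatment=mid)P(Response=none) = 0.097 − 0.361×0.275 = -0.002.

-0.002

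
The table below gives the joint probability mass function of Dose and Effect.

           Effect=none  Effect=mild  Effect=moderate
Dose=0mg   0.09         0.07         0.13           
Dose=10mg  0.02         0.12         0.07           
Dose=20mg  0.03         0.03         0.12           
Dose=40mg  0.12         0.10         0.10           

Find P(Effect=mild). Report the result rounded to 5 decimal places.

P(Effect=mild) = 0.07 + 0.12 + 0.03 + 0.10 = 0.32.

0.32000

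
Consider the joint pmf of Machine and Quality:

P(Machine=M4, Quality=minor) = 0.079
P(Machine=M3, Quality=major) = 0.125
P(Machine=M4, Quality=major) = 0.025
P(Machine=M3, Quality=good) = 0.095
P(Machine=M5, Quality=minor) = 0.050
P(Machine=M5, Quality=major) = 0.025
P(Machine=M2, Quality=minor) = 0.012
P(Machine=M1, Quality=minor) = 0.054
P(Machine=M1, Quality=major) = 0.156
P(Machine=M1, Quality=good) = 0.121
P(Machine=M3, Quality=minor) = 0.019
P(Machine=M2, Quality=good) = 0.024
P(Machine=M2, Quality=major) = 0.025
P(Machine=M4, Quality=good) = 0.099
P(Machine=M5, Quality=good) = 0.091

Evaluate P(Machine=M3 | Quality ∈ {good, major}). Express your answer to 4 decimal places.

0.2799

P(Quality=good) = 0.121 + 0.024 + 0.095 + 0.099 + 0.091 = 0.430.
P(Quality=major) = 0.156 + 0.025 + 0.125 + 0.025 + 0.025 = 0.356.
P(Quality ∈ {good, major}) = 0.430 + 0.356 = 0.786; P(Machine=M3, Quality ∈ {good, major}) = 0.095 + 0.125 = 0.220.
P(Machine=M3 | Quality ∈ {good, major}) = 0.220/0.786 = 0.2799.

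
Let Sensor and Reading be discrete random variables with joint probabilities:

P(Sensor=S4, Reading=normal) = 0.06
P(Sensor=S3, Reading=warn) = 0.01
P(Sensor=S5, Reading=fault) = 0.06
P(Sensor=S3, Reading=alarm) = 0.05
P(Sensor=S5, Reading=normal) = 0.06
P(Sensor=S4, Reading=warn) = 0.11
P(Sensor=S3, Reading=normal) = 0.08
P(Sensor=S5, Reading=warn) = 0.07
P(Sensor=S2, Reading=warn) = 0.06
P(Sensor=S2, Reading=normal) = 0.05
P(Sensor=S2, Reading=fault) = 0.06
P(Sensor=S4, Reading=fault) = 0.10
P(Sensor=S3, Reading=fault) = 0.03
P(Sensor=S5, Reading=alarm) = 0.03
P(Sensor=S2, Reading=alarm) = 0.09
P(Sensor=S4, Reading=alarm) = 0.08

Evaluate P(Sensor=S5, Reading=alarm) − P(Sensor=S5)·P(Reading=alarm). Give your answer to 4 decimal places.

P(Sensor=S5) = 0.06 + 0.07 + 0.03 + 0.06 = 0.22.
P(Reading=alarm) = 0.09 + 0.05 + 0.08 + 0.03 = 0.25.
P(Sensor=S5, Reading=alarm) − P(Sensor=S5)P(Reading=alarm) = 0.03 − 0.22×0.25 = -0.0250.

-0.0250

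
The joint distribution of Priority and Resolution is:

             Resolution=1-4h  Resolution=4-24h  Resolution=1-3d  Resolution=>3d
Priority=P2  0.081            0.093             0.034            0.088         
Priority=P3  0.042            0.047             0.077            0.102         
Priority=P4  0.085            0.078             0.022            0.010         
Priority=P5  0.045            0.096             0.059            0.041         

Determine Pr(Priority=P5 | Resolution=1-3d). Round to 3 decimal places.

0.307

P(Resolution=1-3d) = 0.034 + 0.077 + 0.022 + 0.059 = 0.192.
P(Priority=P5 | Resolution=1-3d) = 0.059/0.192 = 0.307.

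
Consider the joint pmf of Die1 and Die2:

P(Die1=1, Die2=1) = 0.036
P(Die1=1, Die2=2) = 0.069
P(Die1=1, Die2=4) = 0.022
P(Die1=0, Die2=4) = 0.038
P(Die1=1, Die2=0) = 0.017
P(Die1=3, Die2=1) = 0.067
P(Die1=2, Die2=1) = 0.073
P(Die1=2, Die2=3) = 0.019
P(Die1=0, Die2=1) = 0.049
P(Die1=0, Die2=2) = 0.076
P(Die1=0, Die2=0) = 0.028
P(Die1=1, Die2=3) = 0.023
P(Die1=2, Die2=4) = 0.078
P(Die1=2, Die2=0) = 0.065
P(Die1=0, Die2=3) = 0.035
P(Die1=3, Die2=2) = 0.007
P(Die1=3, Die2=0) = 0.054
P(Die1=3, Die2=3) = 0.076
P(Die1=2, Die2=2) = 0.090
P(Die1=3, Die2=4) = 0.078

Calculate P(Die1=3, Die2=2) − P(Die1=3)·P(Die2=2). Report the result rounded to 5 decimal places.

P(Die1=3) = 0.054 + 0.067 + 0.007 + 0.076 + 0.078 = 0.282.
P(Die2=2) = 0.076 + 0.069 + 0.090 + 0.007 = 0.242.
P(Die1=3, Die2=2) − P(Die1=3)P(Die2=2) = 0.007 − 0.282×0.242 = -0.06124.

-0.06124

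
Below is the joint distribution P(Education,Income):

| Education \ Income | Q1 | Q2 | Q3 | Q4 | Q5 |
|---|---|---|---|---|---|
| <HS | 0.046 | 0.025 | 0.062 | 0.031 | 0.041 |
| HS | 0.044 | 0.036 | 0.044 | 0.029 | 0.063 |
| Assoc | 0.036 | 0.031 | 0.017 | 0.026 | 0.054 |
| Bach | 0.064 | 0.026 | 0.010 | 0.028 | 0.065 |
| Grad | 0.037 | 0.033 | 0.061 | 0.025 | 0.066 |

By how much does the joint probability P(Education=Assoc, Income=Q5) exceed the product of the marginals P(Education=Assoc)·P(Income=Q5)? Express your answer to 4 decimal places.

0.0066

P(Education=Assoc) = 0.036 + 0.031 + 0.017 + 0.026 + 0.054 = 0.164.
P(Income=Q5) = 0.041 + 0.063 + 0.054 + 0.065 + 0.066 = 0.289.
P(Education=Assoc, Income=Q5) − P(Education=Assoc)P(Income=Q5) = 0.054 − 0.164×0.289 = 0.0066.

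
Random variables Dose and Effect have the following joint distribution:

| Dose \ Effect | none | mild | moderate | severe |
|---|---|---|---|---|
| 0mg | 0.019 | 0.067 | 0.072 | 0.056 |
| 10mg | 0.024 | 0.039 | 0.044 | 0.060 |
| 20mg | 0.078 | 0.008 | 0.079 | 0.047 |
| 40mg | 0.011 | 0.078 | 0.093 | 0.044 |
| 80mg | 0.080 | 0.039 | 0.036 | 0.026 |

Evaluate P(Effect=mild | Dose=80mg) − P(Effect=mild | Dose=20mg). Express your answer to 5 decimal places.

P(Dose=80mg) = 0.080 + 0.039 + 0.036 + 0.026 = 0.181; P(Effect=mild | Dose=80mg) = 0.039/0.181 = 0.215470.
P(Dose=20mg) = 0.078 + 0.008 + 0.079 + 0.047 = 0.212; P(Effect=mild | Dose=20mg) = 0.008/0.212 = 0.037736.
Difference = 0.17773.

0.17773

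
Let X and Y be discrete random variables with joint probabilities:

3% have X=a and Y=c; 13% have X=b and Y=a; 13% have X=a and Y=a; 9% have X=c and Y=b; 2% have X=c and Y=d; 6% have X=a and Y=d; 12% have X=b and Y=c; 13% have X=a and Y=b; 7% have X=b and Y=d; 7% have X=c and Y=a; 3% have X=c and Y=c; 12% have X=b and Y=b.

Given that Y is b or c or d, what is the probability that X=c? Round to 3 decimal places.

0.209

P(Y=b) = 0.13 + 0.12 + 0.09 = 0.34.
P(Y=c) = 0.03 + 0.12 + 0.03 = 0.18.
P(Y=d) = 0.06 + 0.07 + 0.02 = 0.15.
P(Y ∈ {b, c, d}) = 0.34 + 0.18 + 0.15 = 0.67; P(X=c, Y ∈ {b, c, d}) = 0.09 + 0.03 + 0.02 = 0.14.
P(X=c | Y ∈ {b, c, d}) = 0.14/0.67 = 0.209.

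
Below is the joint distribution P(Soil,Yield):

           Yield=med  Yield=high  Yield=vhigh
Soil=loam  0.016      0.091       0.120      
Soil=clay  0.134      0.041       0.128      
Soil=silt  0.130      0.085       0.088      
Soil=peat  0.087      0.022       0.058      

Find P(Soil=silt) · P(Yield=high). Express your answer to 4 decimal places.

P(Soil=silt) = 0.130 + 0.085 + 0.088 = 0.303.
P(Yield=high) = 0.091 + 0.041 + 0.085 + 0.022 = 0.239.
Product: 0.303 × 0.239 = 0.0724.

0.0724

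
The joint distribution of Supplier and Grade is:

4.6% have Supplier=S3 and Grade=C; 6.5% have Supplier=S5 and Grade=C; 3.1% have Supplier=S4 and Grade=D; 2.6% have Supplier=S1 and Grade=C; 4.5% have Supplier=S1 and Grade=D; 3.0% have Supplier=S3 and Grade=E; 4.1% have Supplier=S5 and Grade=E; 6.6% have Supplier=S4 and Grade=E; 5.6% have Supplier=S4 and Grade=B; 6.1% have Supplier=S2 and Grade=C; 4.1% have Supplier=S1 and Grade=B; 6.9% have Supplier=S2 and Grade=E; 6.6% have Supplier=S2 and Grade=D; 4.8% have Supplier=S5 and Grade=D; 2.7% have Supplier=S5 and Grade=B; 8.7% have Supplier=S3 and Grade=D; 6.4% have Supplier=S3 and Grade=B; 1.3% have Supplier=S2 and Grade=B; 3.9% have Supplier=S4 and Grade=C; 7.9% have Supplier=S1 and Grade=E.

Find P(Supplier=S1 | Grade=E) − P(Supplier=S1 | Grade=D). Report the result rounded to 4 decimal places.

0.1147

P(Grade=E) = 0.079 + 0.069 + 0.030 + 0.066 + 0.041 = 0.285; P(Supplier=S1 | Grade=E) = 0.079/0.285 = 0.27719.
P(Grade=D) = 0.045 + 0.066 + 0.087 + 0.031 + 0.048 = 0.277; P(Supplier=S1 | Grade=D) = 0.045/0.277 = 0.16245.
Difference = 0.1147.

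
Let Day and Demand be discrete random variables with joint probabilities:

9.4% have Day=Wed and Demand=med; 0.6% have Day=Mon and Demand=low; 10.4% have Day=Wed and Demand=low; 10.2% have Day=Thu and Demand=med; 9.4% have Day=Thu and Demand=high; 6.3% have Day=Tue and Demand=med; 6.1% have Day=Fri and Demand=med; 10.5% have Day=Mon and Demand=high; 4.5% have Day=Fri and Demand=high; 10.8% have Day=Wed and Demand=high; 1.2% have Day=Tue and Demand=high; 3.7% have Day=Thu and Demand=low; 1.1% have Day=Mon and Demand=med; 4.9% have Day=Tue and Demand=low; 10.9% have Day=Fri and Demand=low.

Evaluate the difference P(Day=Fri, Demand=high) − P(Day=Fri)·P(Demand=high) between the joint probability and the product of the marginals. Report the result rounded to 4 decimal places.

P(Day=Fri) = 0.109 + 0.061 + 0.045 = 0.215.
P(Demand=high) = 0.105 + 0.012 + 0.108 + 0.094 + 0.045 = 0.364.
P(Day=Fri, Demand=high) − P(Day=Fri)P(Demand=high) = 0.045 − 0.215×0.364 = -0.0333.

-0.0333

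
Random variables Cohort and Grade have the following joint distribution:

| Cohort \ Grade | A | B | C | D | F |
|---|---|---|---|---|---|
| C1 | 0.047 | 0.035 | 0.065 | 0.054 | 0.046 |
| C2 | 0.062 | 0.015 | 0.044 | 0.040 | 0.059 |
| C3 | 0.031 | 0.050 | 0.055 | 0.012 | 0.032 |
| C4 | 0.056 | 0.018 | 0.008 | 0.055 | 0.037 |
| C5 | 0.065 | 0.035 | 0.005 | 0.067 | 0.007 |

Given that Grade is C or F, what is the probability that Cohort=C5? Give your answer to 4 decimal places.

P(Grade=C) = 0.065 + 0.044 + 0.055 + 0.008 + 0.005 = 0.177.
P(Grade=F) = 0.046 + 0.059 + 0.032 + 0.037 + 0.007 = 0.181.
P(Grade ∈ {C, F}) = 0.177 + 0.181 = 0.358; P(Cohort=C5, Grade ∈ {C, F}) = 0.005 + 0.007 = 0.012.
P(Cohort=C5 | Grade ∈ {C, F}) = 0.012/0.358 = 0.0335.

0.0335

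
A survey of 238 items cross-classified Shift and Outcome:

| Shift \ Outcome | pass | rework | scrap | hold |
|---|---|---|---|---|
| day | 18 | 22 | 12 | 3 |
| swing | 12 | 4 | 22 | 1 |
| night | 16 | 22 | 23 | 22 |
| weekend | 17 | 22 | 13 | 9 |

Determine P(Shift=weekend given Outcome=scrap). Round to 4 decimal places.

Total with Outcome=scrap: 12 + 22 + 23 + 13 = 70.
P(Shift=weekend | Outcome=scrap) = 13/70 = 0.1857.

0.1857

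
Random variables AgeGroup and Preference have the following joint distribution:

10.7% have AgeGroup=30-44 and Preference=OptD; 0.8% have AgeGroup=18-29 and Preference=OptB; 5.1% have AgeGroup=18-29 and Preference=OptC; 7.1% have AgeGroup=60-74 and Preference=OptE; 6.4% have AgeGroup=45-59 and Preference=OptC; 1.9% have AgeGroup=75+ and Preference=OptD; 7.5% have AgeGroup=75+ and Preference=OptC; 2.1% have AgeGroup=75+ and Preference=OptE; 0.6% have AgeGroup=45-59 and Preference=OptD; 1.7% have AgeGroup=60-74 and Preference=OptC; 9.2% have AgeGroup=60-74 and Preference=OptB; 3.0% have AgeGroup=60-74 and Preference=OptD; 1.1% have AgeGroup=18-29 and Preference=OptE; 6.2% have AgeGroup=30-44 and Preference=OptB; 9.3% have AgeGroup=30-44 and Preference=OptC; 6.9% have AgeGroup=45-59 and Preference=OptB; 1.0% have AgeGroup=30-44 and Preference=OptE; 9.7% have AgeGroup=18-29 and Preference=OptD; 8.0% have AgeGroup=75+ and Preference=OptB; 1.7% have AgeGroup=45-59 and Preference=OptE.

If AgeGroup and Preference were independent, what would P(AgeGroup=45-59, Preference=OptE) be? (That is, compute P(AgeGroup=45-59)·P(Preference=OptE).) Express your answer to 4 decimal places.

0.0203

P(AgeGroup=45-59) = 0.069 + 0.064 + 0.006 + 0.017 = 0.156.
P(Preference=OptE) = 0.011 + 0.010 + 0.017 + 0.071 + 0.021 = 0.130.
Product: 0.156 × 0.130 = 0.0203.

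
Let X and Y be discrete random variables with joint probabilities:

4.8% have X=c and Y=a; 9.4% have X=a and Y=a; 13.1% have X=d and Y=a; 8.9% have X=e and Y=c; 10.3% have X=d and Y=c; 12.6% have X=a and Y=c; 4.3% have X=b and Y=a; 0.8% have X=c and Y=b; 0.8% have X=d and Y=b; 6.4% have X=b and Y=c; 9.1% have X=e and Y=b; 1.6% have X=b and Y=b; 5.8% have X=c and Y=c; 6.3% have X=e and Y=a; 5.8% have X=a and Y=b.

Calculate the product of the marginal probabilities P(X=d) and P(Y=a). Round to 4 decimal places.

P(X=d) = 0.131 + 0.008 + 0.103 = 0.242.
P(Y=a) = 0.094 + 0.043 + 0.048 + 0.131 + 0.063 = 0.379.
Product: 0.242 × 0.379 = 0.0917.

0.0917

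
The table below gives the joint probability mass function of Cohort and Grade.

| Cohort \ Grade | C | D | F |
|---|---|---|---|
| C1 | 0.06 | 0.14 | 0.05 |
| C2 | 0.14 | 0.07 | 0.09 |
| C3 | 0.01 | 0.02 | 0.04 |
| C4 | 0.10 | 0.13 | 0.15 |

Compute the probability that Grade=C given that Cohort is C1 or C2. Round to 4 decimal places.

0.3636

P(Cohort=C1) = 0.06 + 0.14 + 0.05 = 0.25.
P(Cohort=C2) = 0.14 + 0.07 + 0.09 = 0.30.
P(Cohort ∈ {C1, C2}) = 0.25 + 0.30 = 0.55; P(Grade=C, Cohort ∈ {C1, C2}) = 0.06 + 0.14 = 0.20.
P(Grade=C | Cohort ∈ {C1, C2}) = 0.20/0.55 = 0.3636.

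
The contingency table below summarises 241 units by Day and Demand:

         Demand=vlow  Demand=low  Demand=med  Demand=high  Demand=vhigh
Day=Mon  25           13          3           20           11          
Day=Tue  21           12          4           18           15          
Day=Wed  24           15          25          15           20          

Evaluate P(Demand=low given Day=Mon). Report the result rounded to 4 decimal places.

0.1806

Total with Day=Mon: 25 + 13 + 3 + 20 + 11 = 72.
P(Demand=low | Day=Mon) = 13/72 = 0.1806.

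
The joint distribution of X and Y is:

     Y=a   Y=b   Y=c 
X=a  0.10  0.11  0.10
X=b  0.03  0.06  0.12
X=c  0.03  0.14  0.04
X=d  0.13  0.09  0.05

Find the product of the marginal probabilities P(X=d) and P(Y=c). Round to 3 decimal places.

0.084

P(X=d) = 0.13 + 0.09 + 0.05 = 0.27.
P(Y=c) = 0.10 + 0.12 + 0.04 + 0.05 = 0.31.
Product: 0.27 × 0.31 = 0.084.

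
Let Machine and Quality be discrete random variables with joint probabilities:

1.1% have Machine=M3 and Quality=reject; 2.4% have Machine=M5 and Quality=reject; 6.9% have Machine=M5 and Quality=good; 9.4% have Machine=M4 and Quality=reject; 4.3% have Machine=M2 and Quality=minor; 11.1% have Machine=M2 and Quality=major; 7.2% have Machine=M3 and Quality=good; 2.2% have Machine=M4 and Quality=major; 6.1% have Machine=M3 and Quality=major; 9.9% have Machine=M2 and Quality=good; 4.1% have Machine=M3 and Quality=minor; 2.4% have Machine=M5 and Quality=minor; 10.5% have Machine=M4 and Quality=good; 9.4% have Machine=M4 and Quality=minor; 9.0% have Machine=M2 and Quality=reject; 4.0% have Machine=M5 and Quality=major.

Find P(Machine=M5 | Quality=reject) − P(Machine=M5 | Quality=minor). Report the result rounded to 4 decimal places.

-0.0092

P(Quality=reject) = 0.090 + 0.011 + 0.094 + 0.024 = 0.219; P(Machine=M5 | Quality=reject) = 0.024/0.219 = 0.10959.
P(Quality=minor) = 0.043 + 0.041 + 0.094 + 0.024 = 0.202; P(Machine=M5 | Quality=minor) = 0.024/0.202 = 0.11881.
Difference = -0.0092.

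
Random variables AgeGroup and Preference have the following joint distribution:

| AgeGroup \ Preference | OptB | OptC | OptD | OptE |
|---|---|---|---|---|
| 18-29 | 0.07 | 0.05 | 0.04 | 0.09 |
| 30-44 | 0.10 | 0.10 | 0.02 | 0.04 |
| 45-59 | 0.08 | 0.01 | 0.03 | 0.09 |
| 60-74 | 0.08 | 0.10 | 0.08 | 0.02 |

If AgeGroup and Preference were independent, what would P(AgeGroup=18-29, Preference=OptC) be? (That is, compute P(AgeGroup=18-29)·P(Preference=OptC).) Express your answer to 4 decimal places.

0.0650

P(AgeGroup=18-29) = 0.07 + 0.05 + 0.04 + 0.09 = 0.25.
P(Preference=OptC) = 0.05 + 0.10 + 0.01 + 0.10 = 0.26.
Product: 0.25 × 0.26 = 0.0650.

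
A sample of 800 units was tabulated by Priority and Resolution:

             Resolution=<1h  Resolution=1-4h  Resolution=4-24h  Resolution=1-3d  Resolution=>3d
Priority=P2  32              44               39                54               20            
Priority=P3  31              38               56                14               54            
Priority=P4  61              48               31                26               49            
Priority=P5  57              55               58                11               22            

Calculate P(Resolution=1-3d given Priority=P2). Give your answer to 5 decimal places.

0.28571

Total with Priority=P2: 32 + 44 + 39 + 54 + 20 = 189.
P(Resolution=1-3d | Priority=P2) = 54/189 = 0.28571.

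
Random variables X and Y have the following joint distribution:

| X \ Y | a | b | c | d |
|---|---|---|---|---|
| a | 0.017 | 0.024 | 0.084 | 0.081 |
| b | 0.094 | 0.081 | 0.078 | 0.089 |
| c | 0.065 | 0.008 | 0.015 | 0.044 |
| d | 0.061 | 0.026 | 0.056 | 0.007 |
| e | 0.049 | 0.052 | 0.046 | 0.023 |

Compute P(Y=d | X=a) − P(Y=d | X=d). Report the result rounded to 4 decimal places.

P(X=a) = 0.017 + 0.024 + 0.084 + 0.081 = 0.206; P(Y=d | X=a) = 0.081/0.206 = 0.39320.
P(X=d) = 0.061 + 0.026 + 0.056 + 0.007 = 0.150; P(Y=d | X=d) = 0.007/0.150 = 0.04667.
Difference = 0.3465.

0.3465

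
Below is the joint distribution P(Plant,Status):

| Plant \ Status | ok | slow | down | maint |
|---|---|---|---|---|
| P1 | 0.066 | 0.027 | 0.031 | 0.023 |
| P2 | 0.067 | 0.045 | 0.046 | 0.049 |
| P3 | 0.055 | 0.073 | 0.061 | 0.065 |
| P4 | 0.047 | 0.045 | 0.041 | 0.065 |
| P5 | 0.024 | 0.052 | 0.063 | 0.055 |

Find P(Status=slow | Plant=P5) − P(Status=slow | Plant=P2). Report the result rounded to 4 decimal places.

0.0506

P(Plant=P5) = 0.024 + 0.052 + 0.063 + 0.055 = 0.194; P(Status=slow | Plant=P5) = 0.052/0.194 = 0.26804.
P(Plant=P2) = 0.067 + 0.045 + 0.046 + 0.049 = 0.207; P(Status=slow | Plant=P2) = 0.045/0.207 = 0.21739.
Difference = 0.0506.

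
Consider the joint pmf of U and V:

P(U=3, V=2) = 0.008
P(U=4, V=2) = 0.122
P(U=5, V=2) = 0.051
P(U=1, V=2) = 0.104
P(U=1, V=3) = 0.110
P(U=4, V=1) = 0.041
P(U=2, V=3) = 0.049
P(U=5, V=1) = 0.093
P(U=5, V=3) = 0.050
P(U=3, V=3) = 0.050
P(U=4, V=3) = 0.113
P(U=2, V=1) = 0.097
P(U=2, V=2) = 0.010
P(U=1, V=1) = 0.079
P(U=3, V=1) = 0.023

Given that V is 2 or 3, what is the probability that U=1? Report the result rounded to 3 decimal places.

0.321

P(V=2) = 0.104 + 0.010 + 0.008 + 0.122 + 0.051 = 0.295.
P(V=3) = 0.110 + 0.049 + 0.050 + 0.113 + 0.050 = 0.372.
P(V ∈ {2, 3}) = 0.295 + 0.372 = 0.667; P(U=1, V ∈ {2, 3}) = 0.104 + 0.110 = 0.214.
P(U=1 | V ∈ {2, 3}) = 0.214/0.667 = 0.321.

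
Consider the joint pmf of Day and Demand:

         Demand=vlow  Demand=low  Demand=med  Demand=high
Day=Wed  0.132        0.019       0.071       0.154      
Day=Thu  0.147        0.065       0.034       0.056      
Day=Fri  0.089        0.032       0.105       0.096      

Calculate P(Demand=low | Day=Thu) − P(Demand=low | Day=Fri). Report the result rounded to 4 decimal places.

0.1159

P(Day=Thu) = 0.147 + 0.065 + 0.034 + 0.056 = 0.302; P(Demand=low | Day=Thu) = 0.065/0.302 = 0.21523.
P(Day=Fri) = 0.089 + 0.032 + 0.105 + 0.096 = 0.322; P(Demand=low | Day=Fri) = 0.032/0.322 = 0.09938.
Difference = 0.1159.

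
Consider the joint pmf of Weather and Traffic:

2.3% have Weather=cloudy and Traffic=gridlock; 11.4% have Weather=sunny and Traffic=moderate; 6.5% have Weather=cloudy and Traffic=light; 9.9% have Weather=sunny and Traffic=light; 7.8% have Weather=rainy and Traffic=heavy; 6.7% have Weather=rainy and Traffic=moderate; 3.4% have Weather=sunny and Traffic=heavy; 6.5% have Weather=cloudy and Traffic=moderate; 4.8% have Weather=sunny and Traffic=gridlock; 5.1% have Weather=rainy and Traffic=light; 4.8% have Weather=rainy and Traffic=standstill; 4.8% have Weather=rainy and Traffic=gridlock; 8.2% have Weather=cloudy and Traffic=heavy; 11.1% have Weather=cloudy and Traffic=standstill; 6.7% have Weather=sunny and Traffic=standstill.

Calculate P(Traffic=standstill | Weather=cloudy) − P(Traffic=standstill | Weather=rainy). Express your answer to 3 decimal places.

P(Weather=cloudy) = 0.065 + 0.065 + 0.082 + 0.023 + 0.111 = 0.346; P(Traffic=standstill | Weather=cloudy) = 0.111/0.346 = 0.3208.
P(Weather=rainy) = 0.051 + 0.067 + 0.078 + 0.048 + 0.048 = 0.292; P(Traffic=standstill | Weather=rainy) = 0.048/0.292 = 0.1644.
Difference = 0.156.

0.156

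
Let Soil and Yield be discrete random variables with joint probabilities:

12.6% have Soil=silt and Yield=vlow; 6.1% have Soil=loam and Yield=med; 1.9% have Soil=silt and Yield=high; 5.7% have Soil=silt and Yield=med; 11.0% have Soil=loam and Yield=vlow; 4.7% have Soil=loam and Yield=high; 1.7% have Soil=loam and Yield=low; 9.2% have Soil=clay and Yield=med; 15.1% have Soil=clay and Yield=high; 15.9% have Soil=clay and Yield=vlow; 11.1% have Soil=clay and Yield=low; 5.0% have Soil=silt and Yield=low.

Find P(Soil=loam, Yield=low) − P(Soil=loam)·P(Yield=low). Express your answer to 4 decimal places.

P(Soil=loam) = 0.110 + 0.017 + 0.061 + 0.047 = 0.235.
P(Yield=low) = 0.017 + 0.111 + 0.050 = 0.178.
P(Soil=loam, Yield=low) − P(Soil=loam)P(Yield=low) = 0.017 − 0.235×0.178 = -0.0248.

-0.0248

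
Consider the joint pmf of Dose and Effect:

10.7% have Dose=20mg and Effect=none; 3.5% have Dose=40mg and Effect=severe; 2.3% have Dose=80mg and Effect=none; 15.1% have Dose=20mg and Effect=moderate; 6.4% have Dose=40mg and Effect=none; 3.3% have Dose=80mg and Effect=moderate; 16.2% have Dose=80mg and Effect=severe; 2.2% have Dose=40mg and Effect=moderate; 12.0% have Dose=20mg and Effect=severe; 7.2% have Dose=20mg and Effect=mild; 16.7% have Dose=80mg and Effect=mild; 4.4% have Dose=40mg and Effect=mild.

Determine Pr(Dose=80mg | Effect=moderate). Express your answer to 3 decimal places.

0.160

P(Effect=moderate) = 0.151 + 0.022 + 0.033 = 0.206.
P(Dose=80mg | Effect=moderate) = 0.033/0.206 = 0.160.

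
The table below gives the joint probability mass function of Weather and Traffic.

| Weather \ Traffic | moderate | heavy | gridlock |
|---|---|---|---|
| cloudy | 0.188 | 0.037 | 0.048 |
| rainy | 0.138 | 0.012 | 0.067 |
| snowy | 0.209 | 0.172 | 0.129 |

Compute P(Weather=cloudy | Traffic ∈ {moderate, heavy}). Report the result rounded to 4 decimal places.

0.2976

P(Traffic=moderate) = 0.188 + 0.138 + 0.209 = 0.535.
P(Traffic=heavy) = 0.037 + 0.012 + 0.172 = 0.221.
P(Traffic ∈ {moderate, heavy}) = 0.535 + 0.221 = 0.756; P(Weather=cloudy, Traffic ∈ {moderate, heavy}) = 0.188 + 0.037 = 0.225.
P(Weather=cloudy | Traffic ∈ {moderate, heavy}) = 0.225/0.756 = 0.2976.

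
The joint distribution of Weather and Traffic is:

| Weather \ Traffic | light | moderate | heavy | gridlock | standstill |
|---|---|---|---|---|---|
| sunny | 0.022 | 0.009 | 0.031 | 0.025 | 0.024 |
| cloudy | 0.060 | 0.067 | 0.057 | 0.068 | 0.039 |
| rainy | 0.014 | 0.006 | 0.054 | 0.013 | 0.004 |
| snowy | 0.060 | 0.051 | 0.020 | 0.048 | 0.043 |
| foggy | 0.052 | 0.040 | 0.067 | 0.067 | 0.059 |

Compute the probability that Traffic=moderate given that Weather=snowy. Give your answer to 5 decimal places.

P(Weather=snowy) = 0.060 + 0.051 + 0.020 + 0.048 + 0.043 = 0.222.
P(Traffic=moderate | Weather=snowy) = 0.051/0.222 = 0.22973.

0.22973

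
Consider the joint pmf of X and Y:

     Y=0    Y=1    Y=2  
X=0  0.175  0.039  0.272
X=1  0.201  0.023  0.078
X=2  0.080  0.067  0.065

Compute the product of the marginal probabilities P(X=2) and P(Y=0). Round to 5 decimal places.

P(X=2) = 0.080 + 0.067 + 0.065 = 0.212.
P(Y=0) = 0.175 + 0.201 + 0.080 = 0.456.
Product: 0.212 × 0.456 = 0.09667.

0.09667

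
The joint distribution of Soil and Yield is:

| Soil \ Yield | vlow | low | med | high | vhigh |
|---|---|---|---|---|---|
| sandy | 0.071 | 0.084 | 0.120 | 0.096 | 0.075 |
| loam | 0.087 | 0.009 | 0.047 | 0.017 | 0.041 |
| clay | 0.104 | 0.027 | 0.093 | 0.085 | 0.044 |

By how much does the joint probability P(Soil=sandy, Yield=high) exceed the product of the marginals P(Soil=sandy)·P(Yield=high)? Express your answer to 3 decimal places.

0.008

P(Soil=sandy) = 0.071 + 0.084 + 0.120 + 0.096 + 0.075 = 0.446.
P(Yield=high) = 0.096 + 0.017 + 0.085 = 0.198.
P(Soil=sandy, Yield=high) − P(Soil=sandy)P(Yield=high) = 0.096 − 0.446×0.198 = 0.008.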